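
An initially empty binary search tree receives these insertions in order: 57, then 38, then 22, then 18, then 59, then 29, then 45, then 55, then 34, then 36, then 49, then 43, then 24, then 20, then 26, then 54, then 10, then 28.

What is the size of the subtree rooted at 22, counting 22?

Resulting structure (node: left, right):
  57: L=38, R=59
  38: L=22, R=45
  22: L=18, R=29
  18: L=10, R=20
  59: L=–, R=–
  29: L=24, R=34
  45: L=43, R=55
  55: L=49, R=–
  34: L=–, R=36
  36: L=–, R=–
  49: L=–, R=54
  43: L=–, R=–
  24: L=–, R=26
  20: L=–, R=–
  26: L=–, R=28
  54: L=–, R=–
  10: L=–, R=–
  28: L=–, R=–

Subtree rooted at 22 contains: 22, 18, 10, 20, 29, 24, 26, 28, 34, 36 — 10 nodes.

10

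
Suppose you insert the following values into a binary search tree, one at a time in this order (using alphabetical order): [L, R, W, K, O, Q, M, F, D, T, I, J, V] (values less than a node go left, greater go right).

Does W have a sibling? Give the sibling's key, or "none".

L: root
R: right child of L (depth 1)
W: right child of R (depth 2)
K: left child of L (depth 1)
O: left child of R (depth 2)
Q: right child of O (depth 3)
M: left child of O (depth 3)
F: left child of K (depth 2)
D: left child of F (depth 3)
T: left child of W (depth 3)
I: right child of F (depth 3)
J: right child of I (depth 4)
V: right child of T (depth 4)

W's parent is R; the other child of R is O.

O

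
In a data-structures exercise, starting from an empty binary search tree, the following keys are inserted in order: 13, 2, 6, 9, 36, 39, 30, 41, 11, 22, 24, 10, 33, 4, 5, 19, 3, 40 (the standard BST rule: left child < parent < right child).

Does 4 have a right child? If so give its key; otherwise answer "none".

5

13: root
2: left child of 13 (depth 1)
6: right child of 2 (depth 2)
9: right child of 6 (depth 3)
36: right child of 13 (depth 1)
39: right child of 36 (depth 2)
30: left child of 36 (depth 2)
41: right child of 39 (depth 3)
11: right child of 9 (depth 4)
22: left child of 30 (depth 3)
24: right child of 22 (depth 4)
10: left child of 11 (depth 5)
33: right child of 30 (depth 3)
4: left child of 6 (depth 3)
5: right child of 4 (depth 4)
19: left child of 22 (depth 4)
3: left child of 4 (depth 4)
40: left child of 41 (depth 4)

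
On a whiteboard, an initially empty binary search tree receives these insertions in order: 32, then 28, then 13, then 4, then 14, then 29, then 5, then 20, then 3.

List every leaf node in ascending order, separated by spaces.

3 5 20 29

32: root
28: left child of 32 (depth 1)
13: left child of 28 (depth 2)
4: left child of 13 (depth 3)
14: right child of 13 (depth 3)
29: right child of 28 (depth 2)
5: right child of 4 (depth 4)
20: right child of 14 (depth 4)
3: left child of 4 (depth 4)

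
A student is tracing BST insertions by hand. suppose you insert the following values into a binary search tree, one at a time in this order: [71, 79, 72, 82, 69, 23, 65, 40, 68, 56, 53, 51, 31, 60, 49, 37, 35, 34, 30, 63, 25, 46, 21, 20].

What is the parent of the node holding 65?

Resulting structure (node: left, right):
  71: L=69, R=79
  79: L=72, R=82
  72: L=–, R=–
  82: L=–, R=–
  69: L=23, R=–
  23: L=21, R=65
  65: L=40, R=68
  40: L=31, R=56
  68: L=–, R=–
  56: L=53, R=60
  53: L=51, R=–
  51: L=49, R=–
  31: L=30, R=37
  60: L=–, R=63
  49: L=46, R=–
  37: L=35, R=–
  35: L=34, R=–
  34: L=–, R=–
  30: L=25, R=–
  63: L=–, R=–
  25: L=–, R=–
  46: L=–, R=–
  21: L=20, R=–
  20: L=–, R=–

23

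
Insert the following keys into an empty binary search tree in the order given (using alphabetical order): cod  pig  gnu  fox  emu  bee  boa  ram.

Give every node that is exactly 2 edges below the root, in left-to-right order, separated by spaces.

cod: root
pig: right child of cod (depth 1)
gnu: left child of pig (depth 2)
fox: left child of gnu (depth 3)
emu: left child of fox (depth 4)
bee: left child of cod (depth 1)
boa: right child of bee (depth 2)
ram: right child of pig (depth 2)

boa gnu ram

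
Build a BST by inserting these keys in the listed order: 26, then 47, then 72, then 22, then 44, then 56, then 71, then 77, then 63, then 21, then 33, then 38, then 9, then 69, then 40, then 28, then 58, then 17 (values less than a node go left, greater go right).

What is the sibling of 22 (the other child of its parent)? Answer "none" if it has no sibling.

Insert 26: tree is empty, so 26 becomes the root.
Insert 47: 47 > 26 → go right. Place as right child of 26.
Insert 72: 72 > 26 → go right; 72 > 47 → go right. Place as right child of 47.
Insert 22: 22 < 26 → go left. Place as left child of 26.
Insert 44: 44 > 26 → go right; 44 < 47 → go left. Place as left child of 47.
Insert 56: 56 > 26 → go right; 56 > 47 → go right; 56 < 72 → go left. Place as left child of 72.
Insert 71: 71 > 26 → go right; 71 > 47 → go right; 71 < 72 → go left; 71 > 56 → go right. Place as right child of 56.
Insert 77: 77 > 26 → go right; 77 > 47 → go right; 77 > 72 → go right. Place as right child of 72.
Insert 63: 63 > 26 → go right; 63 > 47 → go right; 63 < 72 → go left; 63 > 56 → go right; 63 < 71 → go left. Place as left child of 71.
Insert 21: 21 < 26 → go left; 21 < 22 → go left. Place as left child of 22.
Insert 33: 33 > 26 → go right; 33 < 47 → go left; 33 < 44 → go left. Place as left child of 44.
Insert 38: 38 > 26 → go right; 38 < 47 → go left; 38 < 44 → go left; 38 > 33 → go right. Place as right child of 33.
Insert 9: 9 < 26 → go left; 9 < 22 → go left; 9 < 21 → go left. Place as left child of 21.
Insert 69: 69 > 26 → go right; 69 > 47 → go right; 69 < 72 → go left; 69 > 56 → go right; 69 < 71 → go left; 69 > 63 → go right. Place as right child of 63.
Insert 40: 40 > 26 → go right; 40 < 47 → go left; 40 < 44 → go left; 40 > 33 → go right; 40 > 38 → go right. Place as right child of 38.
Insert 28: 28 > 26 → go right; 28 < 47 → go left; 28 < 44 → go left; 28 < 33 → go left. Place as left child of 33.
Insert 58: 58 > 26 → go right; 58 > 47 → go right; 58 < 72 → go left; 58 > 56 → go right; 58 < 71 → go left; 58 < 63 → go left. Place as left child of 63.
Insert 17: 17 < 26 → go left; 17 < 22 → go left; 17 < 21 → go left; 17 > 9 → go right. Place as right child of 9.

22's parent is 26; the other child of 26 is 47.

47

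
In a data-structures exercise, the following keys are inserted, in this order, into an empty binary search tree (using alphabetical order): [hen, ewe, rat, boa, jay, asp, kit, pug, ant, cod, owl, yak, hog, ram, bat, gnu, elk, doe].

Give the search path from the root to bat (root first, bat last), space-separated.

hen ewe boa asp bat

hen: root
ewe: left child of hen (depth 1)
rat: right child of hen (depth 1)
boa: left child of ewe (depth 2)
jay: left child of rat (depth 2)
asp: left child of boa (depth 3)
kit: right child of jay (depth 3)
pug: right child of kit (depth 4)
ant: left child of asp (depth 4)
cod: right child of boa (depth 3)
owl: left child of pug (depth 5)
yak: right child of rat (depth 2)
hog: left child of jay (depth 3)
ram: right child of pug (depth 5)
bat: right child of asp (depth 4)
gnu: right child of ewe (depth 2)
elk: right child of cod (depth 4)
doe: left child of elk (depth 5)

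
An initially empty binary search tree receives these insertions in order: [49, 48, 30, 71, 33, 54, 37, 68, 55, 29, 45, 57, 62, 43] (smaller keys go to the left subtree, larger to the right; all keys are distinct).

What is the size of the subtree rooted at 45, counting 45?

Insert 49: tree is empty, so 49 becomes the root.
Insert 48: 48 < 49 → go left. Place as left child of 49.
Insert 30: 30 < 49 → go left; 30 < 48 → go left. Place as left child of 48.
Insert 71: 71 > 49 → go right. Place as right child of 49.
Insert 33: 33 < 49 → go left; 33 < 48 → go left; 33 > 30 → go right. Place as right child of 30.
Insert 54: 54 > 49 → go right; 54 < 71 → go left. Place as left child of 71.
Insert 37: 37 < 49 → go left; 37 < 48 → go left; 37 > 30 → go right; 37 > 33 → go right. Place as right child of 33.
Insert 68: 68 > 49 → go right; 68 < 71 → go left; 68 > 54 → go right. Place as right child of 54.
Insert 55: 55 > 49 → go right; 55 < 71 → go left; 55 > 54 → go right; 55 < 68 → go left. Place as left child of 68.
Insert 29: 29 < 49 → go left; 29 < 48 → go left; 29 < 30 → go left. Place as left child of 30.
Insert 45: 45 < 49 → go left; 45 < 48 → go left; 45 > 30 → go right; 45 > 33 → go right; 45 > 37 → go right. Place as right child of 37.
Insert 57: 57 > 49 → go right; 57 < 71 → go left; 57 > 54 → go right; 57 < 68 → go left; 57 > 55 → go right. Place as right child of 55.
Insert 62: 62 > 49 → go right; 62 < 71 → go left; 62 > 54 → go right; 62 < 68 → go left; 62 > 55 → go right; 62 > 57 → go right. Place as right child of 57.
Insert 43: 43 < 49 → go left; 43 < 48 → go left; 43 > 30 → go right; 43 > 33 → go right; 43 > 37 → go right; 43 < 45 → go left. Place as left child of 45.

Subtree rooted at 45 contains: 45, 43 — 2 nodes.

2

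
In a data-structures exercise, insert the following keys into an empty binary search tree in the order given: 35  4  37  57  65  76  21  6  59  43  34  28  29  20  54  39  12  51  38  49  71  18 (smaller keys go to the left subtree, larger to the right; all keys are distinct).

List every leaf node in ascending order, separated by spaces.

18 29 38 49 59 71

Insert 35: tree is empty, so 35 becomes the root.
Insert 4: 4 < 35 → go left. Place as left child of 35.
Insert 37: 37 > 35 → go right. Place as right child of 35.
Insert 57: 57 > 35 → go right; 57 > 37 → go right. Place as right child of 37.
Insert 65: 65 > 35 → go right; 65 > 37 → go right; 65 > 57 → go right. Place as right child of 57.
Insert 76: 76 > 35 → go right; 76 > 37 → go right; 76 > 57 → go right; 76 > 65 → go right. Place as right child of 65.
Insert 21: 21 < 35 → go left; 21 > 4 → go right. Place as right child of 4.
Insert 6: 6 < 35 → go left; 6 > 4 → go right; 6 < 21 → go left. Place as left child of 21.
Insert 59: 59 > 35 → go right; 59 > 37 → go right; 59 > 57 → go right; 59 < 65 → go left. Place as left child of 65.
Insert 43: 43 > 35 → go right; 43 > 37 → go right; 43 < 57 → go left. Place as left child of 57.
Insert 34: 34 < 35 → go left; 34 > 4 → go right; 34 > 21 → go right. Place as right child of 21.
Insert 28: 28 < 35 → go left; 28 > 4 → go right; 28 > 21 → go right; 28 < 34 → go left. Place as left child of 34.
Insert 29: 29 < 35 → go left; 29 > 4 → go right; 29 > 21 → go right; 29 < 34 → go left; 29 > 28 → go right. Place as right child of 28.
Insert 20: 20 < 35 → go left; 20 > 4 → go right; 20 < 21 → go left; 20 > 6 → go right. Place as right child of 6.
Insert 54: 54 > 35 → go right; 54 > 37 → go right; 54 < 57 → go left; 54 > 43 → go right. Place as right child of 43.
Insert 39: 39 > 35 → go right; 39 > 37 → go right; 39 < 57 → go left; 39 < 43 → go left. Place as left child of 43.
Insert 12: 12 < 35 → go left; 12 > 4 → go right; 12 < 21 → go left; 12 > 6 → go right; 12 < 20 → go left. Place as left child of 20.
Insert 51: 51 > 35 → go right; 51 > 37 → go right; 51 < 57 → go left; 51 > 43 → go right; 51 < 54 → go left. Place as left child of 54.
Insert 38: 38 > 35 → go right; 38 > 37 → go right; 38 < 57 → go left; 38 < 43 → go left; 38 < 39 → go left. Place as left child of 39.
Insert 49: 49 > 35 → go right; 49 > 37 → go right; 49 < 57 → go left; 49 > 43 → go right; 49 < 54 → go left; 49 < 51 → go left. Place as left child of 51.
Insert 71: 71 > 35 → go right; 71 > 37 → go right; 71 > 57 → go right; 71 > 65 → go right; 71 < 76 → go left. Place as left child of 76.
Insert 18: 18 < 35 → go left; 18 > 4 → go right; 18 < 21 → go left; 18 > 6 → go right; 18 < 20 → go left; 18 > 12 → go right. Place as right child of 12.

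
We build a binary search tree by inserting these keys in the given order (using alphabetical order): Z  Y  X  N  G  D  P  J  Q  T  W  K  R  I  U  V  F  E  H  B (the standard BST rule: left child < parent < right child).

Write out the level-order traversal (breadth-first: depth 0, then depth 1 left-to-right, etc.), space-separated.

Resulting structure (node: left, right):
  Z: L=Y, R=–
  Y: L=X, R=–
  X: L=N, R=–
  N: L=G, R=P
  G: L=D, R=J
  D: L=B, R=F
  P: L=–, R=Q
  J: L=I, R=K
  Q: L=–, R=T
  T: L=R, R=W
  W: L=U, R=–
  K: L=–, R=–
  R: L=–, R=–
  I: L=H, R=–
  U: L=–, R=V
  V: L=–, R=–
  F: L=E, R=–
  E: L=–, R=–
  H: L=–, R=–
  B: L=–, R=–

Z Y X N G P D J Q B F I K T E H R W U V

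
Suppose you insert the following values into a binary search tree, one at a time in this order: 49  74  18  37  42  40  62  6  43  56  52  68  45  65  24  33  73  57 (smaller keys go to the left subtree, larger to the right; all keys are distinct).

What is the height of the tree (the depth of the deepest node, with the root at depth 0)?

Insert 49: tree is empty, so 49 becomes the root.
Insert 74: 74 > 49 → go right. Place as right child of 49.
Insert 18: 18 < 49 → go left. Place as left child of 49.
Insert 37: 37 < 49 → go left; 37 > 18 → go right. Place as right child of 18.
Insert 42: 42 < 49 → go left; 42 > 18 → go right; 42 > 37 → go right. Place as right child of 37.
Insert 40: 40 < 49 → go left; 40 > 18 → go right; 40 > 37 → go right; 40 < 42 → go left. Place as left child of 42.
Insert 62: 62 > 49 → go right; 62 < 74 → go left. Place as left child of 74.
Insert 6: 6 < 49 → go left; 6 < 18 → go left. Place as left child of 18.
Insert 43: 43 < 49 → go left; 43 > 18 → go right; 43 > 37 → go right; 43 > 42 → go right. Place as right child of 42.
Insert 56: 56 > 49 → go right; 56 < 74 → go left; 56 < 62 → go left. Place as left child of 62.
Insert 52: 52 > 49 → go right; 52 < 74 → go left; 52 < 62 → go left; 52 < 56 → go left. Place as left child of 56.
Insert 68: 68 > 49 → go right; 68 < 74 → go left; 68 > 62 → go right. Place as right child of 62.
Insert 45: 45 < 49 → go left; 45 > 18 → go right; 45 > 37 → go right; 45 > 42 → go right; 45 > 43 → go right. Place as right child of 43.
Insert 65: 65 > 49 → go right; 65 < 74 → go left; 65 > 62 → go right; 65 < 68 → go left. Place as left child of 68.
Insert 24: 24 < 49 → go left; 24 > 18 → go right; 24 < 37 → go left. Place as left child of 37.
Insert 33: 33 < 49 → go left; 33 > 18 → go right; 33 < 37 → go left; 33 > 24 → go right. Place as right child of 24.
Insert 73: 73 > 49 → go right; 73 < 74 → go left; 73 > 62 → go right; 73 > 68 → go right. Place as right child of 68.
Insert 57: 57 > 49 → go right; 57 < 74 → go left; 57 < 62 → go left; 57 > 56 → go right. Place as right child of 56.

The deepest node is 45 at depth 5.

5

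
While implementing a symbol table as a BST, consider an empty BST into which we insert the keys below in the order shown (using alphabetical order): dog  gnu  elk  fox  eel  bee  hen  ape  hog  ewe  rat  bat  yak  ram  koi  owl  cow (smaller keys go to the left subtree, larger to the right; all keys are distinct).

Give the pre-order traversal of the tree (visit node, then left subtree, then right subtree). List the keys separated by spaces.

dog bee ape bat cow gnu elk eel fox ewe hen hog rat ram koi owl yak

Resulting structure (node: left, right):
  dog: L=bee, R=gnu
  gnu: L=elk, R=hen
  elk: L=eel, R=fox
  fox: L=ewe, R=–
  eel: L=–, R=–
  bee: L=ape, R=cow
  hen: L=–, R=hog
  ape: L=–, R=bat
  hog: L=–, R=rat
  ewe: L=–, R=–
  rat: L=ram, R=yak
  bat: L=–, R=–
  yak: L=–, R=–
  ram: L=koi, R=–
  koi: L=–, R=owl
  owl: L=–, R=–
  cow: L=–, R=–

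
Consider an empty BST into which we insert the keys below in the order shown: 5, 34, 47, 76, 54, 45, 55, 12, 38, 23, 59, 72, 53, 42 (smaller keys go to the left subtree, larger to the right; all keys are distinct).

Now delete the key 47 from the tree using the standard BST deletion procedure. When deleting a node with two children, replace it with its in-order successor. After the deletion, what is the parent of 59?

Insert 5: tree is empty, so 5 becomes the root.
Insert 34: 34 > 5 → go right. Place as right child of 5.
Insert 47: 47 > 5 → go right; 47 > 34 → go right. Place as right child of 34.
Insert 76: 76 > 5 → go right; 76 > 34 → go right; 76 > 47 → go right. Place as right child of 47.
Insert 54: 54 > 5 → go right; 54 > 34 → go right; 54 > 47 → go right; 54 < 76 → go left. Place as left child of 76.
Insert 45: 45 > 5 → go right; 45 > 34 → go right; 45 < 47 → go left. Place as left child of 47.
Insert 55: 55 > 5 → go right; 55 > 34 → go right; 55 > 47 → go right; 55 < 76 → go left; 55 > 54 → go right. Place as right child of 54.
Insert 12: 12 > 5 → go right; 12 < 34 → go left. Place as left child of 34.
Insert 38: 38 > 5 → go right; 38 > 34 → go right; 38 < 47 → go left; 38 < 45 → go left. Place as left child of 45.
Insert 23: 23 > 5 → go right; 23 < 34 → go left; 23 > 12 → go right. Place as right child of 12.
Insert 59: 59 > 5 → go right; 59 > 34 → go right; 59 > 47 → go right; 59 < 76 → go left; 59 > 54 → go right; 59 > 55 → go right. Place as right child of 55.
Insert 72: 72 > 5 → go right; 72 > 34 → go right; 72 > 47 → go right; 72 < 76 → go left; 72 > 54 → go right; 72 > 55 → go right; 72 > 59 → go right. Place as right child of 59.
Insert 53: 53 > 5 → go right; 53 > 34 → go right; 53 > 47 → go right; 53 < 76 → go left; 53 < 54 → go left. Place as left child of 54.
Insert 42: 42 > 5 → go right; 42 > 34 → go right; 42 < 47 → go left; 42 < 45 → go left; 42 > 38 → go right. Place as right child of 38.

Delete 47 (two children — replace with in-order successor).
After deletion, 59's parent is 55.

55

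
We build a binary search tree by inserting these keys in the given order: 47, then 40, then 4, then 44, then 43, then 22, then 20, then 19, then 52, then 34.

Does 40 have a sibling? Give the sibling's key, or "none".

47: root
40: left child of 47 (depth 1)
4: left child of 40 (depth 2)
44: right child of 40 (depth 2)
43: left child of 44 (depth 3)
22: right child of 4 (depth 3)
20: left child of 22 (depth 4)
19: left child of 20 (depth 5)
52: right child of 47 (depth 1)
34: right child of 22 (depth 4)

40's parent is 47; the other child of 47 is 52.

52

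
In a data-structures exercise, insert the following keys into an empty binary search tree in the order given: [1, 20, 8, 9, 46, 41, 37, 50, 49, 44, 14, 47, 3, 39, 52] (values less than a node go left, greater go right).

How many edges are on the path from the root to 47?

Insert 1: tree is empty, so 1 becomes the root.
Insert 20: 20 > 1 → go right. Place as right child of 1.
Insert 8: 8 > 1 → go right; 8 < 20 → go left. Place as left child of 20.
Insert 9: 9 > 1 → go right; 9 < 20 → go left; 9 > 8 → go right. Place as right child of 8.
Insert 46: 46 > 1 → go right; 46 > 20 → go right. Place as right child of 20.
Insert 41: 41 > 1 → go right; 41 > 20 → go right; 41 < 46 → go left. Place as left child of 46.
Insert 37: 37 > 1 → go right; 37 > 20 → go right; 37 < 46 → go left; 37 < 41 → go left. Place as left child of 41.
Insert 50: 50 > 1 → go right; 50 > 20 → go right; 50 > 46 → go right. Place as right child of 46.
Insert 49: 49 > 1 → go right; 49 > 20 → go right; 49 > 46 → go right; 49 < 50 → go left. Place as left child of 50.
Insert 44: 44 > 1 → go right; 44 > 20 → go right; 44 < 46 → go left; 44 > 41 → go right. Place as right child of 41.
Insert 14: 14 > 1 → go right; 14 < 20 → go left; 14 > 8 → go right; 14 > 9 → go right. Place as right child of 9.
Insert 47: 47 > 1 → go right; 47 > 20 → go right; 47 > 46 → go right; 47 < 50 → go left; 47 < 49 → go left. Place as left child of 49.
Insert 3: 3 > 1 → go right; 3 < 20 → go left; 3 < 8 → go left. Place as left child of 8.
Insert 39: 39 > 1 → go right; 39 > 20 → go right; 39 < 46 → go left; 39 < 41 → go left; 39 > 37 → go right. Place as right child of 37.
Insert 52: 52 > 1 → go right; 52 > 20 → go right; 52 > 46 → go right; 52 > 50 → go right. Place as right child of 50.

Path to 47: 1 → 20 → 46 → 50 → 49 → 47, which is 5 edges.

5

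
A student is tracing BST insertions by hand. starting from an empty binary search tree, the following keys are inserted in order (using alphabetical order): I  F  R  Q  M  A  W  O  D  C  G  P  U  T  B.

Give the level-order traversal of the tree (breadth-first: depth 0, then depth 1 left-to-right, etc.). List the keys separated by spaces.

I F R A G Q W D M U C O T B P

Insert I: tree is empty, so I becomes the root.
Insert F: F < I → go left. Place as left child of I.
Insert R: R > I → go right. Place as right child of I.
Insert Q: Q > I → go right; Q < R → go left. Place as left child of R.
Insert M: M > I → go right; M < R → go left; M < Q → go left. Place as left child of Q.
Insert A: A < I → go left; A < F → go left. Place as left child of F.
Insert W: W > I → go right; W > R → go right. Place as right child of R.
Insert O: O > I → go right; O < R → go left; O < Q → go left; O > M → go right. Place as right child of M.
Insert D: D < I → go left; D < F → go left; D > A → go right. Place as right child of A.
Insert C: C < I → go left; C < F → go left; C > A → go right; C < D → go left. Place as left child of D.
Insert G: G < I → go left; G > F → go right. Place as right child of F.
Insert P: P > I → go right; P < R → go left; P < Q → go left; P > M → go right; P > O → go right. Place as right child of O.
Insert U: U > I → go right; U > R → go right; U < W → go left. Place as left child of W.
Insert T: T > I → go right; T > R → go right; T < W → go left; T < U → go left. Place as left child of U.
Insert B: B < I → go left; B < F → go left; B > A → go right; B < D → go left; B < C → go left. Place as left child of C.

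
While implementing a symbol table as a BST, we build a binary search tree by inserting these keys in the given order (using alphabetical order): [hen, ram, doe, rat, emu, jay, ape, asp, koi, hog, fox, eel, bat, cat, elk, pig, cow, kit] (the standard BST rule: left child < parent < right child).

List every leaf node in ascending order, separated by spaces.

Insert hen: tree is empty, so hen becomes the root.
Insert ram: ram > hen → go right. Place as right child of hen.
Insert doe: doe < hen → go left. Place as left child of hen.
Insert rat: rat > hen → go right; rat > ram → go right. Place as right child of ram.
Insert emu: emu < hen → go left; emu > doe → go right. Place as right child of doe.
Insert jay: jay > hen → go right; jay < ram → go left. Place as left child of ram.
Insert ape: ape < hen → go left; ape < doe → go left. Place as left child of doe.
Insert asp: asp < hen → go left; asp < doe → go left; asp > ape → go right. Place as right child of ape.
Insert koi: koi > hen → go right; koi < ram → go left; koi > jay → go right. Place as right child of jay.
Insert hog: hog > hen → go right; hog < ram → go left; hog < jay → go left. Place as left child of jay.
Insert fox: fox < hen → go left; fox > doe → go right; fox > emu → go right. Place as right child of emu.
Insert eel: eel < hen → go left; eel > doe → go right; eel < emu → go left. Place as left child of emu.
Insert bat: bat < hen → go left; bat < doe → go left; bat > ape → go right; bat > asp → go right. Place as right child of asp.
Insert cat: cat < hen → go left; cat < doe → go left; cat > ape → go right; cat > asp → go right; cat > bat → go right. Place as right child of bat.
Insert elk: elk < hen → go left; elk > doe → go right; elk < emu → go left; elk > eel → go right. Place as right child of eel.
Insert pig: pig > hen → go right; pig < ram → go left; pig > jay → go right; pig > koi → go right. Place as right child of koi.
Insert cow: cow < hen → go left; cow < doe → go left; cow > ape → go right; cow > asp → go right; cow > bat → go right; cow > cat → go right. Place as right child of cat.
Insert kit: kit > hen → go right; kit < ram → go left; kit > jay → go right; kit < koi → go left. Place as left child of koi.

cow elk fox hog kit pig rat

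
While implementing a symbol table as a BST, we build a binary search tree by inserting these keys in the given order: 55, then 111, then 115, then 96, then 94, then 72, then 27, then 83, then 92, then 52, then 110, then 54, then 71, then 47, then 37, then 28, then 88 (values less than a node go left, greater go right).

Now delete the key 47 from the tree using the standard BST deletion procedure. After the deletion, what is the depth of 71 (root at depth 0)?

Insert 55: tree is empty, so 55 becomes the root.
Insert 111: 111 > 55 → go right. Place as right child of 55.
Insert 115: 115 > 55 → go right; 115 > 111 → go right. Place as right child of 111.
Insert 96: 96 > 55 → go right; 96 < 111 → go left. Place as left child of 111.
Insert 94: 94 > 55 → go right; 94 < 111 → go left; 94 < 96 → go left. Place as left child of 96.
Insert 72: 72 > 55 → go right; 72 < 111 → go left; 72 < 96 → go left; 72 < 94 → go left. Place as left child of 94.
Insert 27: 27 < 55 → go left. Place as left child of 55.
Insert 83: 83 > 55 → go right; 83 < 111 → go left; 83 < 96 → go left; 83 < 94 → go left; 83 > 72 → go right. Place as right child of 72.
Insert 92: 92 > 55 → go right; 92 < 111 → go left; 92 < 96 → go left; 92 < 94 → go left; 92 > 72 → go right; 92 > 83 → go right. Place as right child of 83.
Insert 52: 52 < 55 → go left; 52 > 27 → go right. Place as right child of 27.
Insert 110: 110 > 55 → go right; 110 < 111 → go left; 110 > 96 → go right. Place as right child of 96.
Insert 54: 54 < 55 → go left; 54 > 27 → go right; 54 > 52 → go right. Place as right child of 52.
Insert 71: 71 > 55 → go right; 71 < 111 → go left; 71 < 96 → go left; 71 < 94 → go left; 71 < 72 → go left. Place as left child of 72.
Insert 47: 47 < 55 → go left; 47 > 27 → go right; 47 < 52 → go left. Place as left child of 52.
Insert 37: 37 < 55 → go left; 37 > 27 → go right; 37 < 52 → go left; 37 < 47 → go left. Place as left child of 47.
Insert 28: 28 < 55 → go left; 28 > 27 → go right; 28 < 52 → go left; 28 < 47 → go left; 28 < 37 → go left. Place as left child of 37.
Insert 88: 88 > 55 → go right; 88 < 111 → go left; 88 < 96 → go left; 88 < 94 → go left; 88 > 72 → go right; 88 > 83 → go right; 88 < 92 → go left. Place as left child of 92.

Delete 47 (at most one child — splice it out).
After deletion, path to 71: 55 → 111 → 96 → 94 → 72 → 71.

5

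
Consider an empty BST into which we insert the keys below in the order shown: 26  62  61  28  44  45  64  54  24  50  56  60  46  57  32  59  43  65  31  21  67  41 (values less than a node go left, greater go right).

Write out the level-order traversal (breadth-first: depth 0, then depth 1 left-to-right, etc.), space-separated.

Resulting structure (node: left, right):
  26: L=24, R=62
  62: L=61, R=64
  61: L=28, R=–
  28: L=–, R=44
  44: L=32, R=45
  45: L=–, R=54
  64: L=–, R=65
  54: L=50, R=56
  24: L=21, R=–
  50: L=46, R=–
  56: L=–, R=60
  60: L=57, R=–
  46: L=–, R=–
  57: L=–, R=59
  32: L=31, R=43
  59: L=–, R=–
  43: L=41, R=–
  65: L=–, R=67
  31: L=–, R=–
  21: L=–, R=–
  67: L=–, R=–
  41: L=–, R=–

26 24 62 21 61 64 28 65 44 67 32 45 31 43 54 41 50 56 46 60 57 59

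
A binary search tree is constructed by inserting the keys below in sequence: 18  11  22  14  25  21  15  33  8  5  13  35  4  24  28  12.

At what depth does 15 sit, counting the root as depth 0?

Insert 18: tree is empty, so 18 becomes the root.
Insert 11: 11 < 18 → go left. Place as left child of 18.
Insert 22: 22 > 18 → go right. Place as right child of 18.
Insert 14: 14 < 18 → go left; 14 > 11 → go right. Place as right child of 11.
Insert 25: 25 > 18 → go right; 25 > 22 → go right. Place as right child of 22.
Insert 21: 21 > 18 → go right; 21 < 22 → go left. Place as left child of 22.
Insert 15: 15 < 18 → go left; 15 > 11 → go right; 15 > 14 → go right. Place as right child of 14.
Insert 33: 33 > 18 → go right; 33 > 22 → go right; 33 > 25 → go right. Place as right child of 25.
Insert 8: 8 < 18 → go left; 8 < 11 → go left. Place as left child of 11.
Insert 5: 5 < 18 → go left; 5 < 11 → go left; 5 < 8 → go left. Place as left child of 8.
Insert 13: 13 < 18 → go left; 13 > 11 → go right; 13 < 14 → go left. Place as left child of 14.
Insert 35: 35 > 18 → go right; 35 > 22 → go right; 35 > 25 → go right; 35 > 33 → go right. Place as right child of 33.
Insert 4: 4 < 18 → go left; 4 < 11 → go left; 4 < 8 → go left; 4 < 5 → go left. Place as left child of 5.
Insert 24: 24 > 18 → go right; 24 > 22 → go right; 24 < 25 → go left. Place as left child of 25.
Insert 28: 28 > 18 → go right; 28 > 22 → go right; 28 > 25 → go right; 28 < 33 → go left. Place as left child of 33.
Insert 12: 12 < 18 → go left; 12 > 11 → go right; 12 < 14 → go left; 12 < 13 → go left. Place as left child of 13.

Path to 15: 18 → 11 → 14 → 15, which is 3 edges.

3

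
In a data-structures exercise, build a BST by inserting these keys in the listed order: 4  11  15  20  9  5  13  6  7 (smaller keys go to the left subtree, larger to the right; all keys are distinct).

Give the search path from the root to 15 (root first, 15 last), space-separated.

4: root
11: right child of 4 (depth 1)
15: right child of 11 (depth 2)
20: right child of 15 (depth 3)
9: left child of 11 (depth 2)
5: left child of 9 (depth 3)
13: left child of 15 (depth 3)
6: right child of 5 (depth 4)
7: right child of 6 (depth 5)

4 11 15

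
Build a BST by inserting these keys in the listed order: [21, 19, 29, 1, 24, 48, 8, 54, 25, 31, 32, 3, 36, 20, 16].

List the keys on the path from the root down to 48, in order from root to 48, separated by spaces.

21 29 48

Resulting structure (node: left, right):
  21: L=19, R=29
  19: L=1, R=20
  29: L=24, R=48
  1: L=–, R=8
  24: L=–, R=25
  48: L=31, R=54
  8: L=3, R=16
  54: L=–, R=–
  25: L=–, R=–
  31: L=–, R=32
  32: L=–, R=36
  3: L=–, R=–
  36: L=–, R=–
  20: L=–, R=–
  16: L=–, R=–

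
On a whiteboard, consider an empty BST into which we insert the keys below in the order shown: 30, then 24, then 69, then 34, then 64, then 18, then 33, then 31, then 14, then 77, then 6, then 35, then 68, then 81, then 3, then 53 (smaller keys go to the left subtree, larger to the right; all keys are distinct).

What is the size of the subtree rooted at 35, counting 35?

30: root
24: left child of 30 (depth 1)
69: right child of 30 (depth 1)
34: left child of 69 (depth 2)
64: right child of 34 (depth 3)
18: left child of 24 (depth 2)
33: left child of 34 (depth 3)
31: left child of 33 (depth 4)
14: left child of 18 (depth 3)
77: right child of 69 (depth 2)
6: left child of 14 (depth 4)
35: left child of 64 (depth 4)
68: right child of 64 (depth 4)
81: right child of 77 (depth 3)
3: left child of 6 (depth 5)
53: right child of 35 (depth 5)

Subtree rooted at 35 contains: 35, 53 — 2 nodes.

2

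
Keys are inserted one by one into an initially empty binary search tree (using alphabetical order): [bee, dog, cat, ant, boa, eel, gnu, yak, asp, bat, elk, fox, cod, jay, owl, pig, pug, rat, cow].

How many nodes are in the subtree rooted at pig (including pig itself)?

bee: root
dog: right child of bee (depth 1)
cat: left child of dog (depth 2)
ant: left child of bee (depth 1)
boa: left child of cat (depth 3)
eel: right child of dog (depth 2)
gnu: right child of eel (depth 3)
yak: right child of gnu (depth 4)
asp: right child of ant (depth 2)
bat: right child of asp (depth 3)
elk: left child of gnu (depth 4)
fox: right child of elk (depth 5)
cod: right child of cat (depth 3)
jay: left child of yak (depth 5)
owl: right child of jay (depth 6)
pig: right child of owl (depth 7)
pug: right child of pig (depth 8)
rat: right child of pug (depth 9)
cow: right child of cod (depth 4)

Subtree rooted at pig contains: pig, pug, rat — 3 nodes.

3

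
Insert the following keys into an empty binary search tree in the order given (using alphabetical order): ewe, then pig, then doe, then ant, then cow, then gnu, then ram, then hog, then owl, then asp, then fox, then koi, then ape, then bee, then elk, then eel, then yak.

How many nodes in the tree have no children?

6

ewe: root
pig: right child of ewe (depth 1)
doe: left child of ewe (depth 1)
ant: left child of doe (depth 2)
cow: right child of ant (depth 3)
gnu: left child of pig (depth 2)
ram: right child of pig (depth 2)
hog: right child of gnu (depth 3)
owl: right child of hog (depth 4)
asp: left child of cow (depth 4)
fox: left child of gnu (depth 3)
koi: left child of owl (depth 5)
ape: left child of asp (depth 5)
bee: right child of asp (depth 5)
elk: right child of doe (depth 2)
eel: left child of elk (depth 3)
yak: right child of ram (depth 3)

Leaves: ape, bee, eel, fox, koi, yak — 6 in total.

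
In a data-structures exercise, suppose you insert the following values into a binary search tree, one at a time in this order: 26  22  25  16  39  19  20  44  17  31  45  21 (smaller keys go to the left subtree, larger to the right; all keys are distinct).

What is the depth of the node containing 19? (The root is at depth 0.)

Insert 26: tree is empty, so 26 becomes the root.
Insert 22: 22 < 26 → go left. Place as left child of 26.
Insert 25: 25 < 26 → go left; 25 > 22 → go right. Place as right child of 22.
Insert 16: 16 < 26 → go left; 16 < 22 → go left. Place as left child of 22.
Insert 39: 39 > 26 → go right. Place as right child of 26.
Insert 19: 19 < 26 → go left; 19 < 22 → go left; 19 > 16 → go right. Place as right child of 16.
Insert 20: 20 < 26 → go left; 20 < 22 → go left; 20 > 16 → go right; 20 > 19 → go right. Place as right child of 19.
Insert 44: 44 > 26 → go right; 44 > 39 → go right. Place as right child of 39.
Insert 17: 17 < 26 → go left; 17 < 22 → go left; 17 > 16 → go right; 17 < 19 → go left. Place as left child of 19.
Insert 31: 31 > 26 → go right; 31 < 39 → go left. Place as left child of 39.
Insert 45: 45 > 26 → go right; 45 > 39 → go right; 45 > 44 → go right. Place as right child of 44.
Insert 21: 21 < 26 → go left; 21 < 22 → go left; 21 > 16 → go right; 21 > 19 → go right; 21 > 20 → go right. Place as right child of 20.

Path to 19: 26 → 22 → 16 → 19, which is 3 edges.

3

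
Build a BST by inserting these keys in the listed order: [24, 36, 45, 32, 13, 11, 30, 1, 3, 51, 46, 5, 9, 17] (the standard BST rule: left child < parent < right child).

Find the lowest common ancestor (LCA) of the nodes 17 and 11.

13

24: root
36: right child of 24 (depth 1)
45: right child of 36 (depth 2)
32: left child of 36 (depth 2)
13: left child of 24 (depth 1)
11: left child of 13 (depth 2)
30: left child of 32 (depth 3)
1: left child of 11 (depth 3)
3: right child of 1 (depth 4)
51: right child of 45 (depth 3)
46: left child of 51 (depth 4)
5: right child of 3 (depth 5)
9: right child of 5 (depth 6)
17: right child of 13 (depth 2)

Path to 17: 24 → 13 → 17
Path to 11: 24 → 13 → 11
The paths share a prefix ending at 13, then split left and right.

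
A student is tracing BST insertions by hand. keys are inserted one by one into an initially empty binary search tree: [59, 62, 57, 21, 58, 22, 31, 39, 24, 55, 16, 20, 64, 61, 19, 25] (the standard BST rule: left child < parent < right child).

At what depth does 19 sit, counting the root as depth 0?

5

59: root
62: right child of 59 (depth 1)
57: left child of 59 (depth 1)
21: left child of 57 (depth 2)
58: right child of 57 (depth 2)
22: right child of 21 (depth 3)
31: right child of 22 (depth 4)
39: right child of 31 (depth 5)
24: left child of 31 (depth 5)
55: right child of 39 (depth 6)
16: left child of 21 (depth 3)
20: right child of 16 (depth 4)
64: right child of 62 (depth 2)
61: left child of 62 (depth 2)
19: left child of 20 (depth 5)
25: right child of 24 (depth 6)

Path to 19: 59 → 57 → 21 → 16 → 20 → 19, which is 5 edges.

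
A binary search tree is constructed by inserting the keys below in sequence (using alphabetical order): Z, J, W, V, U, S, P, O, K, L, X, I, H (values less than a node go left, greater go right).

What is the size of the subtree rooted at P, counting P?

Z: root
J: left child of Z (depth 1)
W: right child of J (depth 2)
V: left child of W (depth 3)
U: left child of V (depth 4)
S: left child of U (depth 5)
P: left child of S (depth 6)
O: left child of P (depth 7)
K: left child of O (depth 8)
L: right child of K (depth 9)
X: right child of W (depth 3)
I: left child of J (depth 2)
H: left child of I (depth 3)

Subtree rooted at P contains: P, O, K, L — 4 nodes.

4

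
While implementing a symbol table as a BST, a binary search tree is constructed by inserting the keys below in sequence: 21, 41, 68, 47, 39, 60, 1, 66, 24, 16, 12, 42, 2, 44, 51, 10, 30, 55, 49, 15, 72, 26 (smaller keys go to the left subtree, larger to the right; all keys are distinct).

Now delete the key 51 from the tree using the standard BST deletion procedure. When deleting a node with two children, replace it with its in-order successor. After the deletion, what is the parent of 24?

39

21: root
41: right child of 21 (depth 1)
68: right child of 41 (depth 2)
47: left child of 68 (depth 3)
39: left child of 41 (depth 2)
60: right child of 47 (depth 4)
1: left child of 21 (depth 1)
66: right child of 60 (depth 5)
24: left child of 39 (depth 3)
16: right child of 1 (depth 2)
12: left child of 16 (depth 3)
42: left child of 47 (depth 4)
2: left child of 12 (depth 4)
44: right child of 42 (depth 5)
51: left child of 60 (depth 5)
10: right child of 2 (depth 5)
30: right child of 24 (depth 4)
55: right child of 51 (depth 6)
49: left child of 51 (depth 6)
15: right child of 12 (depth 4)
72: right child of 68 (depth 3)
26: left child of 30 (depth 5)

Delete 51 (two children — replace with in-order successor).
After deletion, 24's parent is 39.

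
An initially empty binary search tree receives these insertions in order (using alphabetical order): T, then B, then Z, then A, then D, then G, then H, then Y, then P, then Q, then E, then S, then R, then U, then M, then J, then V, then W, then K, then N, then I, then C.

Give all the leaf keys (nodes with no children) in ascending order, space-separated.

Insert T: tree is empty, so T becomes the root.
Insert B: B < T → go left. Place as left child of T.
Insert Z: Z > T → go right. Place as right child of T.
Insert A: A < T → go left; A < B → go left. Place as left child of B.
Insert D: D < T → go left; D > B → go right. Place as right child of B.
Insert G: G < T → go left; G > B → go right; G > D → go right. Place as right child of D.
Insert H: H < T → go left; H > B → go right; H > D → go right; H > G → go right. Place as right child of G.
Insert Y: Y > T → go right; Y < Z → go left. Place as left child of Z.
Insert P: P < T → go left; P > B → go right; P > D → go right; P > G → go right; P > H → go right. Place as right child of H.
Insert Q: Q < T → go left; Q > B → go right; Q > D → go right; Q > G → go right; Q > H → go right; Q > P → go right. Place as right child of P.
Insert E: E < T → go left; E > B → go right; E > D → go right; E < G → go left. Place as left child of G.
Insert S: S < T → go left; S > B → go right; S > D → go right; S > G → go right; S > H → go right; S > P → go right; S > Q → go right. Place as right child of Q.
Insert R: R < T → go left; R > B → go right; R > D → go right; R > G → go right; R > H → go right; R > P → go right; R > Q → go right; R < S → go left. Place as left child of S.
Insert U: U > T → go right; U < Z → go left; U < Y → go left. Place as left child of Y.
Insert M: M < T → go left; M > B → go right; M > D → go right; M > G → go right; M > H → go right; M < P → go left. Place as left child of P.
Insert J: J < T → go left; J > B → go right; J > D → go right; J > G → go right; J > H → go right; J < P → go left; J < M → go left. Place as left child of M.
Insert V: V > T → go right; V < Z → go left; V < Y → go left; V > U → go right. Place as right child of U.
Insert W: W > T → go right; W < Z → go left; W < Y → go left; W > U → go right; W > V → go right. Place as right child of V.
Insert K: K < T → go left; K > B → go right; K > D → go right; K > G → go right; K > H → go right; K < P → go left; K < M → go left; K > J → go right. Place as right child of J.
Insert N: N < T → go left; N > B → go right; N > D → go right; N > G → go right; N > H → go right; N < P → go left; N > M → go right. Place as right child of M.
Insert I: I < T → go left; I > B → go right; I > D → go right; I > G → go right; I > H → go right; I < P → go left; I < M → go left; I < J → go left. Place as left child of J.
Insert C: C < T → go left; C > B → go right; C < D → go left. Place as left child of D.

A C E I K N R W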